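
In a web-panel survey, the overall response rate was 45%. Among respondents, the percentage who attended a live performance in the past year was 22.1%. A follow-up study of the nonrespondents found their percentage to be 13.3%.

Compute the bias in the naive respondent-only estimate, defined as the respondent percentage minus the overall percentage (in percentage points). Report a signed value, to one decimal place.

+4.8 percentage points

Nonresponse fraction = 1 − 0.45 = 0.55.
Bias = (nonresponse fraction) × (respondent percentage − nonrespondent percentage)
     = 0.55 × (22.1 − 13.3) = 0.55 × 8.8 = 4.84.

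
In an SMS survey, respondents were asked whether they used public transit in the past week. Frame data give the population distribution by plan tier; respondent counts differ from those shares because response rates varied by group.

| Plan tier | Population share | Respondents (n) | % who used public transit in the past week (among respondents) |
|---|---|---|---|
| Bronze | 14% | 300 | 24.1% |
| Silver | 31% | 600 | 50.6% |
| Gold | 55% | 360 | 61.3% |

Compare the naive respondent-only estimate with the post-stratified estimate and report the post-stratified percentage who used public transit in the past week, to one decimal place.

52.8%

Naive respondent-only estimate (weights = respondent counts):
  (300/1260)×24.1 + (600/1260)×50.6 + (360/1260)×61.3 = 47.3476%
Reweighting by population plan tier shares:
  0.14×24.1 + 0.31×50.6 + 0.55×61.3 = 52.775%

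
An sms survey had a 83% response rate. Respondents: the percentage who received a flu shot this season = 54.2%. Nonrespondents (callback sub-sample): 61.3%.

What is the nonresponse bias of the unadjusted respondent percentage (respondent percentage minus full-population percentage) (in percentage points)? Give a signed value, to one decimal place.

-1.2 percentage points

Nonresponse fraction = 1 − 0.83 = 0.17.
Bias = (nonresponse fraction) × (respondent percentage − nonrespondent percentage)
     = 0.17 × (54.2 − 61.3) = 0.17 × -7.1 = -1.207.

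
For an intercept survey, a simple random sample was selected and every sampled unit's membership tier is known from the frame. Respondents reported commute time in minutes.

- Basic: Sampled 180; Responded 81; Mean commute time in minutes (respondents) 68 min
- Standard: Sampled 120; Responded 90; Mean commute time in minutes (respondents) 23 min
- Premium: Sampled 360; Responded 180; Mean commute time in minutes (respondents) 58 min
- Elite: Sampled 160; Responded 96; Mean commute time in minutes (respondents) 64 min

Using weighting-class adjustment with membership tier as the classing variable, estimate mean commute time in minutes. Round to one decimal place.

56.2

Response rates by class: Basic 81/180 = 45%, Standard 90/120 = 75%, Premium 180/360 = 50%, Elite 96/160 = 60%.
With weight = n_sampled/n_responded per class, the weighted class total is n_sampled:
  Basic: 180 × 68 = 12,240
  Standard: 120 × 23 = 2760
  Premium: 360 × 58 = 20,880
  Elite: 160 × 64 = 10,240
Adjusted estimate = 46,120 / 820 = 56.2439 → 56.2.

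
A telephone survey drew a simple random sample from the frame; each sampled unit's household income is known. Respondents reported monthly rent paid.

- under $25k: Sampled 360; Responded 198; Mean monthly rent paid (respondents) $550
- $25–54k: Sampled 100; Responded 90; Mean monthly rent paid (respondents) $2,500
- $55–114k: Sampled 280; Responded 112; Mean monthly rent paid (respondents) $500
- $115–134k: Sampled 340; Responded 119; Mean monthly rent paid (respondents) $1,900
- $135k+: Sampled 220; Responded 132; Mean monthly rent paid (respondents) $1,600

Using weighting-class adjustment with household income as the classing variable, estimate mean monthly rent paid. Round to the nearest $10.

$1,220

Class response rates: under $25k 198/360 = 55%, $25–54k 90/100 = 90%, $55–114k 112/280 = 40%, $115–134k 119/340 = 35%, $135k+ 132/220 = 60%.
Inverse-response-rate weighting restores each class to its sampled count, so class totals weight by n_sampled:
  under $25k: 360 × 550 = 198,000
  $25–54k: 100 × 2500 = 250,000
  $55–114k: 280 × 500 = 140,000
  $115–134k: 340 × 1900 = 646,000
  $135k+: 220 × 1600 = 352,000
Adjusted estimate = 1,586,000 / 1,300 = 1220 → $1,220.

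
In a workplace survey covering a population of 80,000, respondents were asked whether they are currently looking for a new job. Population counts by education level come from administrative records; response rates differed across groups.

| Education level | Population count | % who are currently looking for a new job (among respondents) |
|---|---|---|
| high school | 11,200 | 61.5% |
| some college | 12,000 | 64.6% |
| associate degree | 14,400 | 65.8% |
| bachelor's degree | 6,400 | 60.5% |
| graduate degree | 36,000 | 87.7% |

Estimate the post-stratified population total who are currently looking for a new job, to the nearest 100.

59,600

Estimated count per cell = population count × respondent percentage:
  high school: 11,200 × 61.5% = 6888
  some college: 12,000 × 64.6% = 7752
  associate degree: 14,400 × 65.8% = 9475.2
  bachelor's degree: 6,400 × 60.5% = 3872
  graduate degree: 36,000 × 87.7% = 31,572
Estimated total = 59559.2 → 59,600.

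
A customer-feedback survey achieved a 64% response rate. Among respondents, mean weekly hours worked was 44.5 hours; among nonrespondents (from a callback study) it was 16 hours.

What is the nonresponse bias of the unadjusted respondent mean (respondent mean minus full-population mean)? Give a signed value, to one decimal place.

+10.3

Nonresponse fraction = 1 − 0.64 = 0.36.
Bias = (nonresponse fraction) × (respondent mean − nonrespondent mean)
     = 0.36 × (44.5 − 16) = 0.36 × 28.5 = 10.26.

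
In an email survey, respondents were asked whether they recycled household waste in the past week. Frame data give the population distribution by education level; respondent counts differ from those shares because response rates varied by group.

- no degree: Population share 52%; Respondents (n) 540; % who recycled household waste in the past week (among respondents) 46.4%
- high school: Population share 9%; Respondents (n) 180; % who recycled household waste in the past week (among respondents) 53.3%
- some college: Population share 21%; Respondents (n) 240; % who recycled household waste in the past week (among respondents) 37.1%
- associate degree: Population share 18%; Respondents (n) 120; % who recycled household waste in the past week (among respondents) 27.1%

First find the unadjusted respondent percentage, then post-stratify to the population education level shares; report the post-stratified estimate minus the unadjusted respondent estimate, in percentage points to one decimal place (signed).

-1.7 percentage points

Naive respondent-only estimate (weights = respondent counts):
  (540/1080)×46.4 + (180/1080)×53.3 + (240/1080)×37.1 + (120/1080)×27.1 = 43.3389%
Post-stratifying to population shares instead:
  0.52×46.4 + 0.09×53.3 + 0.21×37.1 + 0.18×27.1 = 41.594%
Difference = 41.594 − 43.3389 = -1.7449 pp.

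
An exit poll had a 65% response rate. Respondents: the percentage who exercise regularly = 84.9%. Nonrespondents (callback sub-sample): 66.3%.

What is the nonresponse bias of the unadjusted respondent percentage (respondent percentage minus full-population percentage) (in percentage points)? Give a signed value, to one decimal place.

+6.5 percentage points

Nonresponse fraction = 1 − 0.65 = 0.35.
Bias = (nonresponse fraction) × (respondent percentage − nonrespondent percentage)
     = 0.35 × (84.9 − 66.3) = 0.35 × 18.6 = 6.51.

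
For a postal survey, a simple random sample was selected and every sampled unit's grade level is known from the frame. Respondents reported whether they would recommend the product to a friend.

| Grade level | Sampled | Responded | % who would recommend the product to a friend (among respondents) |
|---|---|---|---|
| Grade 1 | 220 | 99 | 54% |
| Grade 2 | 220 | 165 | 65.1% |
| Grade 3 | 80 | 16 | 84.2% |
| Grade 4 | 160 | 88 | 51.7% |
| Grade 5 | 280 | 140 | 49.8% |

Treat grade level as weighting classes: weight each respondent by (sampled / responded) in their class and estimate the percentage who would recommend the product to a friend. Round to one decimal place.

Response rates by class: Grade 1 99/220 = 45%, Grade 2 165/220 = 75%, Grade 3 16/80 = 20%, Grade 4 88/160 = 55%, Grade 5 140/280 = 50%.
Weighting each respondent by the inverse class response rate inflates each class back to its sampled size, so the class weight is n_sampled:
  Grade 1: 220 × 54 = 11,880
  Grade 2: 220 × 65.1 = 14322
  Grade 3: 80 × 84.2 = 6736
  Grade 4: 160 × 51.7 = 8272
  Grade 5: 280 × 49.8 = 13,944
Adjusted estimate = 55,154 / 960 = 57.4521 → 57.5%.

57.5%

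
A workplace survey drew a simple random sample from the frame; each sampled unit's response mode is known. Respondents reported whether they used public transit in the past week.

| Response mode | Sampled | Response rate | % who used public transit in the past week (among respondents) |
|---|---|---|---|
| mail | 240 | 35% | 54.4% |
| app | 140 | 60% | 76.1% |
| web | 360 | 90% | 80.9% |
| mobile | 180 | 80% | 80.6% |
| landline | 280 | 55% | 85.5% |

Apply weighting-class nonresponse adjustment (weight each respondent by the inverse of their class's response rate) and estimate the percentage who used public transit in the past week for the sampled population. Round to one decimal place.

Each respondent's weight = sampled/responded in their class; summing within a class gives n_sampled, so:
  mail: 240 × 54.4 = 13,056
  app: 140 × 76.1 = 10,654
  web: 360 × 80.9 = 29124
  mobile: 180 × 80.6 = 14508
  landline: 280 × 85.5 = 23,940
Adjusted estimate = 91,282 / 1,200 = 76.0683 → 76.1%.

76.1%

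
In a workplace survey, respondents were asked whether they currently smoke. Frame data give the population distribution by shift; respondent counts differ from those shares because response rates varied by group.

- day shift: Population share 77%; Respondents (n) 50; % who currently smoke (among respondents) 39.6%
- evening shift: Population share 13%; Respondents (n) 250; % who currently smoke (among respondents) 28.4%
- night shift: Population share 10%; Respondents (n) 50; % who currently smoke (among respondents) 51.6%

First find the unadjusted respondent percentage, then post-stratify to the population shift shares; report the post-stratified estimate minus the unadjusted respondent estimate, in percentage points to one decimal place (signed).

Unadjusted (pooled respondent) estimate weights by respondent counts:
  (50/350)×39.6 + (250/350)×28.4 + (50/350)×51.6 = 33.3143%
Post-stratifying to population shares instead:
  0.77×39.6 + 0.13×28.4 + 0.1×51.6 = 39.344%
Difference = 39.344 − 33.3143 = 6.0297 pp.

+6.0 percentage points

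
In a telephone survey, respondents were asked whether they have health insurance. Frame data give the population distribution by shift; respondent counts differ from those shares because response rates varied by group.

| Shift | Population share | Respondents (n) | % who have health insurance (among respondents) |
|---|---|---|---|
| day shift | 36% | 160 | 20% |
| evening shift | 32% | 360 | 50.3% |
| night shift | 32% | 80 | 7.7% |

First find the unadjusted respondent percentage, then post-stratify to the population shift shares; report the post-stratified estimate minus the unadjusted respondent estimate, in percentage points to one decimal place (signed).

-10.8 percentage points

Unadjusted (pooled respondent) estimate weights by respondent counts:
  (160/600)×20 + (360/600)×50.3 + (80/600)×7.7 = 36.54%
Post-stratified estimate weights by population shares:
  0.36×20 + 0.32×50.3 + 0.32×7.7 = 25.76%
Difference = 25.76 − 36.54 = -10.78 pp.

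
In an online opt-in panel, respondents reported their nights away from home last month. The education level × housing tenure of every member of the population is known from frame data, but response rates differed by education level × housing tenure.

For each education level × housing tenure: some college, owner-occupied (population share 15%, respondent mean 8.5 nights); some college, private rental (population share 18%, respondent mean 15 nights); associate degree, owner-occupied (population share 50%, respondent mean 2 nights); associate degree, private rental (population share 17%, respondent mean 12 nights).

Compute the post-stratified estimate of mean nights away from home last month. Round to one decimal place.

Post-stratification weights by population share, not respondent share:
  some college, owner-occupied: 0.15 × 8.5 = 1.275
  some college, private rental: 0.18 × 15 = 2.7
  associate degree, owner-occupied: 0.5 × 2 = 1
  associate degree, private rental: 0.17 × 12 = 2.04
Post-stratified estimate = 7.015 → 7.0.

7.0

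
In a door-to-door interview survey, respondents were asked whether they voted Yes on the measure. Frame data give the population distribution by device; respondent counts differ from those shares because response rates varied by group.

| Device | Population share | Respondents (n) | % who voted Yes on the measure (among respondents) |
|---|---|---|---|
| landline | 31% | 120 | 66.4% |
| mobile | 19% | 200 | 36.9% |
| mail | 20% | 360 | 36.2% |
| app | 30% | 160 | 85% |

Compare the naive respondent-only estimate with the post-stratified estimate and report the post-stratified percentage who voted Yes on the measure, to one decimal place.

Unadjusted (pooled respondent) estimate weights by respondent counts:
  (120/840)×66.4 + (200/840)×36.9 + (360/840)×36.2 + (160/840)×85 = 49.9762%
Post-stratified estimate weights by population shares:
  0.31×66.4 + 0.19×36.9 + 0.2×36.2 + 0.3×85 = 60.335%

60.3%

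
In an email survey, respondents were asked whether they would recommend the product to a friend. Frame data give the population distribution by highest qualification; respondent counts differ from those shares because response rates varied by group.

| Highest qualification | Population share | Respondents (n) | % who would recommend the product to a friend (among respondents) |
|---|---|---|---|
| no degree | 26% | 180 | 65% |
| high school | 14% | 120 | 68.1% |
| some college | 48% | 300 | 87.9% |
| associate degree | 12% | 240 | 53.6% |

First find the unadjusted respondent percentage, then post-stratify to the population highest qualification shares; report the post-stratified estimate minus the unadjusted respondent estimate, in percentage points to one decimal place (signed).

+4.7 percentage points

Without adjustment, the pooled respondent share is:
  (180/840)×65 + (120/840)×68.1 + (300/840)×87.9 + (240/840)×53.6 = 70.3643%
Post-stratifying to population shares instead:
  0.26×65 + 0.14×68.1 + 0.48×87.9 + 0.12×53.6 = 75.058%
Difference = 75.058 − 70.3643 = 4.6937 pp.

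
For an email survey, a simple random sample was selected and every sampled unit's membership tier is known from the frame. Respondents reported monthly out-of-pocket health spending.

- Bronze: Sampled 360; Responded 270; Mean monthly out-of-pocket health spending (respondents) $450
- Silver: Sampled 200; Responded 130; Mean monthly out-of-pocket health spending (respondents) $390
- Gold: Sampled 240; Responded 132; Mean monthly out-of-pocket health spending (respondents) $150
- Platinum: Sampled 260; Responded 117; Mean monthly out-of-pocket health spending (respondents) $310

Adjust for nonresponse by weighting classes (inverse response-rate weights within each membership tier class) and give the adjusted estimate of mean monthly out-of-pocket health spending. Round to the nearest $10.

Class response rates: Bronze 270/360 = 75%, Silver 130/200 = 65%, Gold 132/240 = 55%, Platinum 117/260 = 45%.
With weight = n_sampled/n_responded per class, the weighted class total is n_sampled:
  Bronze: 360 × 450 = 162,000
  Silver: 200 × 390 = 78,000
  Gold: 240 × 150 = 36,000
  Platinum: 260 × 310 = 80,600
Adjusted estimate = 356,600 / 1,060 = 336.415 → $340.

$340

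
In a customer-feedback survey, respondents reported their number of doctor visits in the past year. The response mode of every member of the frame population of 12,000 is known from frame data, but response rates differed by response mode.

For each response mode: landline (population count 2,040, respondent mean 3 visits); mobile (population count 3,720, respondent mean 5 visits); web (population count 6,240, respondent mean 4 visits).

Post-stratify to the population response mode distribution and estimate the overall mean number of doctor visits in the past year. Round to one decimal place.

Post-stratification weights by population share, not respondent share:
  landline: (2,040/12,000) × 3 = 0.51
  mobile: (3,720/12,000) × 5 = 1.55
  web: (6,240/12,000) × 4 = 2.08
Post-stratified estimate = 4.14 → 4.1.

4.1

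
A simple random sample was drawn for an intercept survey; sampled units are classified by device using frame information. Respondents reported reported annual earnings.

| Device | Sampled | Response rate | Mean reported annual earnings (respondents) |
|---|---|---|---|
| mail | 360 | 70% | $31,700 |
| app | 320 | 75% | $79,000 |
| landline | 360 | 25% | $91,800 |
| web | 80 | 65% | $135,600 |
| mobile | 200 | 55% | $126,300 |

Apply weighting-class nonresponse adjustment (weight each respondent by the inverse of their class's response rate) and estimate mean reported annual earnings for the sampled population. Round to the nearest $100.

$80,200

With weight = n_sampled/n_responded per class, the weighted class total is n_sampled:
  mail: 360 × 31,700 = 11,412,000
  app: 320 × 79,000 = 25,280,000
  landline: 360 × 91,800 = 33,048,000
  web: 80 × 135,600 = 10,848,000
  mobile: 200 × 126,300 = 25,260,000
Adjusted estimate = 105,848,000 / 1,320 = 80187.9 → $80,200.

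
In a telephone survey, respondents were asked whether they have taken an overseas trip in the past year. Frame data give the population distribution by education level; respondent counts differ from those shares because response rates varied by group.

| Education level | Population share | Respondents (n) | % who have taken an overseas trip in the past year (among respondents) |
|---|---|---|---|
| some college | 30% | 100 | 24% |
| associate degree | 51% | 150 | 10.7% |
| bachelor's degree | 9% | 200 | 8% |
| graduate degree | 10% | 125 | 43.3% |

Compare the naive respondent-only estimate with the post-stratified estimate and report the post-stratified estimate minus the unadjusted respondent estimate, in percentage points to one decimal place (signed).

Without adjustment, the pooled respondent share is:
  (100/575)×24 + (150/575)×10.7 + (200/575)×8 + (125/575)×43.3 = 19.1609%
Post-stratifying to population shares instead:
  0.3×24 + 0.51×10.7 + 0.09×8 + 0.1×43.3 = 17.707%
Difference = 17.707 − 19.1609 = -1.4539 pp.

-1.5 percentage points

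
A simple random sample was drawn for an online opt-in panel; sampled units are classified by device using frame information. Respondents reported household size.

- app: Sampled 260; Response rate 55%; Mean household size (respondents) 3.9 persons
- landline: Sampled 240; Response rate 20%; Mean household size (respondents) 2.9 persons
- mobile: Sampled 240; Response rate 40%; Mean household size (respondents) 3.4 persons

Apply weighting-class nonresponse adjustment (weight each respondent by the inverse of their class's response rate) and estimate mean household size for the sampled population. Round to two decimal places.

3.41

With weight = n_sampled/n_responded per class, the weighted class total is n_sampled:
  app: 260 × 3.9 = 1014
  landline: 240 × 2.9 = 696
  mobile: 240 × 3.4 = 816
Adjusted estimate = 2526 / 740 = 3.41351 → 3.41.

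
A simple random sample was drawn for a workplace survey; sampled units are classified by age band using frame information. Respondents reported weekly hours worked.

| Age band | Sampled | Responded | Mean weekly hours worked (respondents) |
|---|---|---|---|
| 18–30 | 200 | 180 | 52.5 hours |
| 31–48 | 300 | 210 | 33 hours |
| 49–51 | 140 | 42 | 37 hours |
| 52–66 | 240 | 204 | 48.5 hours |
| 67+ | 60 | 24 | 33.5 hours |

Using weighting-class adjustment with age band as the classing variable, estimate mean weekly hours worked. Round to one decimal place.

Class response rates: 18–30 180/200 = 90%, 31–48 210/300 = 70%, 49–51 42/140 = 30%, 52–66 204/240 = 85%, 67+ 24/60 = 40%.
With weight = n_sampled/n_responded per class, the weighted class total is n_sampled:
  18–30: 200 × 52.5 = 10,500
  31–48: 300 × 33 = 9900
  49–51: 140 × 37 = 5180
  52–66: 240 × 48.5 = 11,640
  67+: 60 × 33.5 = 2010
Adjusted estimate = 39,230 / 940 = 41.734 → 41.7.

41.7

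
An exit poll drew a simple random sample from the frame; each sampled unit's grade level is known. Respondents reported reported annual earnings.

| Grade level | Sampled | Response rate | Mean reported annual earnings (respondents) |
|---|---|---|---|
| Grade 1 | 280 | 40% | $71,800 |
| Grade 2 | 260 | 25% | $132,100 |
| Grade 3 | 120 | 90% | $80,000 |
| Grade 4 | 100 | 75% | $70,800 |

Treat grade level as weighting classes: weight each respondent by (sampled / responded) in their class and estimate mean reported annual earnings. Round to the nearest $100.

$93,600

Inverse-response-rate weighting restores each class to its sampled count, so class totals weight by n_sampled:
  Grade 1: 280 × 71,800 = 20,104,000
  Grade 2: 260 × 132,100 = 34,346,000
  Grade 3: 120 × 80,000 = 9,600,000
  Grade 4: 100 × 70,800 = 7,080,000
Adjusted estimate = 71,130,000 / 760 = 93592.1 → $93,600.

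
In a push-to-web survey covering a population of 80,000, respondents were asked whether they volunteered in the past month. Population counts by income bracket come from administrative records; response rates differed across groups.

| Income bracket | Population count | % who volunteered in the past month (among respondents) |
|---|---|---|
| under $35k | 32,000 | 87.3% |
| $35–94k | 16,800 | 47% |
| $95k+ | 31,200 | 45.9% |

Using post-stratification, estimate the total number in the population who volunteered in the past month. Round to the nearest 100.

50,200

Each cell contributes its population count × the respondent rate:
  under $35k: 32,000 × 87.3% = 27,936
  $35–94k: 16,800 × 47% = 7896
  $95k+: 31,200 × 45.9% = 14320.8
Estimated total = 50152.8 → 50,200.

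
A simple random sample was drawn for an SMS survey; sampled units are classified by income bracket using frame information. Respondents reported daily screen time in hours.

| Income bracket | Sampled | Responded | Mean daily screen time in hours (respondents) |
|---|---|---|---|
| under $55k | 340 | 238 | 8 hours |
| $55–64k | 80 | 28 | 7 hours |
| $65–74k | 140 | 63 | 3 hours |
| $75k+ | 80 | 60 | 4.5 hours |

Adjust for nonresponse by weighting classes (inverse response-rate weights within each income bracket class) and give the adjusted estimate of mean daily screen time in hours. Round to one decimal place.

Response rates by class: under $55k 238/340 = 70%, $55–64k 28/80 = 35%, $65–74k 63/140 = 45%, $75k+ 60/80 = 75%.
Weighting each respondent by the inverse class response rate inflates each class back to its sampled size, so the class weight is n_sampled:
  under $55k: 340 × 8 = 2720
  $55–64k: 80 × 7 = 560
  $65–74k: 140 × 3 = 420
  $75k+: 80 × 4.5 = 360
Adjusted estimate = 4060 / 640 = 6.34375 → 6.3.

6.3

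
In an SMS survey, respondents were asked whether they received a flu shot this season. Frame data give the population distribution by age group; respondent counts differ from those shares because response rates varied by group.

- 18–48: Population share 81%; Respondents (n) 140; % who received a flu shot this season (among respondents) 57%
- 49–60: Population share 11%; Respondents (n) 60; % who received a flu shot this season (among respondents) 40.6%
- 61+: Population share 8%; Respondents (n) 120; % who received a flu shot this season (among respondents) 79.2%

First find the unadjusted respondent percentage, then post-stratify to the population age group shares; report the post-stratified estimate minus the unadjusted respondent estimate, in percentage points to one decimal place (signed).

-5.3 percentage points

Unadjusted (pooled respondent) estimate weights by respondent counts:
  (140/320)×57 + (60/320)×40.6 + (120/320)×79.2 = 62.25%
Reweighting by population age group shares:
  0.81×57 + 0.11×40.6 + 0.08×79.2 = 56.972%
Difference = 56.972 − 62.25 = -5.278 pp.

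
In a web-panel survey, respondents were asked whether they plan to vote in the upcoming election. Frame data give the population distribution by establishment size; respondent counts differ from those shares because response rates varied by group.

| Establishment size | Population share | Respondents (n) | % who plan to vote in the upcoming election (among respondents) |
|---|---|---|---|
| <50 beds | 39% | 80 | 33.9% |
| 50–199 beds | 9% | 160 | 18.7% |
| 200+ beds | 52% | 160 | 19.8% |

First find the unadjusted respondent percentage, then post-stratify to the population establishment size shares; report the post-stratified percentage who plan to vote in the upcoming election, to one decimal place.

25.2%

Naive respondent-only estimate (weights = respondent counts):
  (80/400)×33.9 + (160/400)×18.7 + (160/400)×19.8 = 22.18%
Post-stratified estimate weights by population shares:
  0.39×33.9 + 0.09×18.7 + 0.52×19.8 = 25.2%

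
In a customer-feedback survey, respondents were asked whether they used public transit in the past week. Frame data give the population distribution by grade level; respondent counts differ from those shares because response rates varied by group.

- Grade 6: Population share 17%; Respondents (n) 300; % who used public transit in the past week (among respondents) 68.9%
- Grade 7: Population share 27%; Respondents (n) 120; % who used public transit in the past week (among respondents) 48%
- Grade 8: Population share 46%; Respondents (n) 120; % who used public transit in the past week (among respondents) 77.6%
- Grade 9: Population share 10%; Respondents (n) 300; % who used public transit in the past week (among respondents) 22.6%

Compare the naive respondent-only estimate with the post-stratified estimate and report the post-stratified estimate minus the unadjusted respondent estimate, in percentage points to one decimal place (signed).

+12.0 percentage points

Without adjustment, the pooled respondent share is:
  (300/840)×68.9 + (120/840)×48 + (120/840)×77.6 + (300/840)×22.6 = 50.6214%
Post-stratifying to population shares instead:
  0.17×68.9 + 0.27×48 + 0.46×77.6 + 0.1×22.6 = 62.629%
Difference = 62.629 − 50.6214 = 12.0076 pp.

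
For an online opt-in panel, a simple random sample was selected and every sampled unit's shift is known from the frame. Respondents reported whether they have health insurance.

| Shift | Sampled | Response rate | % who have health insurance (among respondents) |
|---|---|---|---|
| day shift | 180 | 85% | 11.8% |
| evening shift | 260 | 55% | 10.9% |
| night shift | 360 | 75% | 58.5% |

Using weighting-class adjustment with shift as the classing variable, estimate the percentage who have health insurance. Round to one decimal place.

32.5%

With weight = n_sampled/n_responded per class, the weighted class total is n_sampled:
  day shift: 180 × 11.8 = 2124
  evening shift: 260 × 10.9 = 2834
  night shift: 360 × 58.5 = 21,060
Adjusted estimate = 26,018 / 800 = 32.5225 → 32.5%.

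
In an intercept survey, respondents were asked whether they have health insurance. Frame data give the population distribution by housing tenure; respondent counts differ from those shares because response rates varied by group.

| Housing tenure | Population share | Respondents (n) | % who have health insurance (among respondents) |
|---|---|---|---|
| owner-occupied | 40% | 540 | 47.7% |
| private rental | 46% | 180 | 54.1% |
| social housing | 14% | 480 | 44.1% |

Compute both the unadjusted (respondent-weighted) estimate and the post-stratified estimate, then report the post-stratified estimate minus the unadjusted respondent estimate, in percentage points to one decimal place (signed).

Without adjustment, the pooled respondent share is:
  (540/1200)×47.7 + (180/1200)×54.1 + (480/1200)×44.1 = 47.22%
Post-stratifying to population shares instead:
  0.4×47.7 + 0.46×54.1 + 0.14×44.1 = 50.14%
Difference = 50.14 − 47.22 = 2.92 pp.

+2.9 percentage points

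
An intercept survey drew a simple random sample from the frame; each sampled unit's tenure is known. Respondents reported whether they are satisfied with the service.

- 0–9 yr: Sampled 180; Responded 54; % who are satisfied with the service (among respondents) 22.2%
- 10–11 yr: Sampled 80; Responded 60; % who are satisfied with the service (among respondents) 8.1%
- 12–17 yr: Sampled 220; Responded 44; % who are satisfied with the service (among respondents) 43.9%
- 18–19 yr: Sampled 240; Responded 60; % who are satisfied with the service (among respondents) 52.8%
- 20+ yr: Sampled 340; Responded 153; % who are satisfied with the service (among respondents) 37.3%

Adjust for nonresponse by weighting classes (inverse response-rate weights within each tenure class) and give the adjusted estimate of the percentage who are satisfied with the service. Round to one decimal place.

37.4%

Class response rates: 0–9 yr 54/180 = 30%, 10–11 yr 60/80 = 75%, 12–17 yr 44/220 = 20%, 18–19 yr 60/240 = 25%, 20+ yr 153/340 = 45%.
Each respondent's weight = sampled/responded in their class; summing within a class gives n_sampled, so:
  0–9 yr: 180 × 22.2 = 3996
  10–11 yr: 80 × 8.1 = 648
  12–17 yr: 220 × 43.9 = 9658
  18–19 yr: 240 × 52.8 = 12,672
  20+ yr: 340 × 37.3 = 12682
Adjusted estimate = 39,656 / 1,060 = 37.4113 → 37.4%.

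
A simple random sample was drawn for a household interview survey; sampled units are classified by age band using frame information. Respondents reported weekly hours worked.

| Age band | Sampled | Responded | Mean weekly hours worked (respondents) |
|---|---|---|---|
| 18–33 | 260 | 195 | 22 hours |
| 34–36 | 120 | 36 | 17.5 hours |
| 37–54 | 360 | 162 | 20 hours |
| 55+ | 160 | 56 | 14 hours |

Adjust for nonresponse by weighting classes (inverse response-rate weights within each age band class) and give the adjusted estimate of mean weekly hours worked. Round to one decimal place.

19.2

Response rates by class: 18–33 195/260 = 75%, 34–36 36/120 = 30%, 37–54 162/360 = 45%, 55+ 56/160 = 35%.
Inverse-response-rate weighting restores each class to its sampled count, so class totals weight by n_sampled:
  18–33: 260 × 22 = 5720
  34–36: 120 × 17.5 = 2100
  37–54: 360 × 20 = 7200
  55+: 160 × 14 = 2240
Adjusted estimate = 17,260 / 900 = 19.1778 → 19.2.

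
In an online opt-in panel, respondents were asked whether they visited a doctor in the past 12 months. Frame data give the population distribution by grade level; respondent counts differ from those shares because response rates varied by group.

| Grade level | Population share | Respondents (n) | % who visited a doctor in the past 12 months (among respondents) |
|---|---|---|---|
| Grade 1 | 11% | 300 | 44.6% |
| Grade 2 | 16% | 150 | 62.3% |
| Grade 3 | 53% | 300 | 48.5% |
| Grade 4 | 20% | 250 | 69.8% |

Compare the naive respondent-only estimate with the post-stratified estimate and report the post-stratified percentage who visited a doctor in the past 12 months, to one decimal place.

54.5%

Without adjustment, the pooled respondent share is:
  (300/1000)×44.6 + (150/1000)×62.3 + (300/1000)×48.5 + (250/1000)×69.8 = 54.725%
Post-stratifying to population shares instead:
  0.11×44.6 + 0.16×62.3 + 0.53×48.5 + 0.2×69.8 = 54.539%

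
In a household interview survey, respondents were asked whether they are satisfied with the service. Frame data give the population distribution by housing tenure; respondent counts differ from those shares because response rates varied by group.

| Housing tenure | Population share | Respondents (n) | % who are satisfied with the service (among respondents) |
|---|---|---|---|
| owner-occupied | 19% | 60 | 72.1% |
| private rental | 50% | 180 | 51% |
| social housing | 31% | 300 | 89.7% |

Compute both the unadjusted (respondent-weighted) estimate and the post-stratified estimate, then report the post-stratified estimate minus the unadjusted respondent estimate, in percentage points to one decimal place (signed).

-7.8 percentage points

Naive respondent-only estimate (weights = respondent counts):
  (60/540)×72.1 + (180/540)×51 + (300/540)×89.7 = 74.8444%
Post-stratified estimate weights by population shares:
  0.19×72.1 + 0.5×51 + 0.31×89.7 = 67.006%
Difference = 67.006 − 74.8444 = -7.8384 pp.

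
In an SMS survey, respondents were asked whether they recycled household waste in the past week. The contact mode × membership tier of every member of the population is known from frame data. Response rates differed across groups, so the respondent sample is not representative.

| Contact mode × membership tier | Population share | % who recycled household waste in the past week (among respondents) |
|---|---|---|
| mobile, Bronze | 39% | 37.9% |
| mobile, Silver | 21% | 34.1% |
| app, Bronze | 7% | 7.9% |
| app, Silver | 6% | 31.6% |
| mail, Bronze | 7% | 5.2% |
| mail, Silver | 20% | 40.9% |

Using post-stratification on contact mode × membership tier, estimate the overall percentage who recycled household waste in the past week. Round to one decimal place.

Each cell contributes population-share × respondent value:
  mobile, Bronze: 0.39 × 37.9 = 14.781
  mobile, Silver: 0.21 × 34.1 = 7.161
  app, Bronze: 0.07 × 7.9 = 0.553
  app, Silver: 0.06 × 31.6 = 1.896
  mail, Bronze: 0.07 × 5.2 = 0.364
  mail, Silver: 0.2 × 40.9 = 8.18
Post-stratified estimate = 32.935 → 32.9%.

32.9%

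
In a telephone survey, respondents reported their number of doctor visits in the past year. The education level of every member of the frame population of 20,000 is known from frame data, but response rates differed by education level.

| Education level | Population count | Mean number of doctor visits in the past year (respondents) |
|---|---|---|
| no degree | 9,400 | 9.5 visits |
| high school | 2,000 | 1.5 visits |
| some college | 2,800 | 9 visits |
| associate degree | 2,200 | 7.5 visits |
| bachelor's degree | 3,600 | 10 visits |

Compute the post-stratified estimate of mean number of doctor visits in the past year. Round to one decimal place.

8.5

Each cell contributes population-share × respondent value:
  no degree: (9,400/20,000) × 9.5 = 4.465
  high school: (2,000/20,000) × 1.5 = 0.15
  some college: (2,800/20,000) × 9 = 1.26
  associate degree: (2,200/20,000) × 7.5 = 0.825
  bachelor's degree: (3,600/20,000) × 10 = 1.8
Post-stratified estimate = 8.5 → 8.5.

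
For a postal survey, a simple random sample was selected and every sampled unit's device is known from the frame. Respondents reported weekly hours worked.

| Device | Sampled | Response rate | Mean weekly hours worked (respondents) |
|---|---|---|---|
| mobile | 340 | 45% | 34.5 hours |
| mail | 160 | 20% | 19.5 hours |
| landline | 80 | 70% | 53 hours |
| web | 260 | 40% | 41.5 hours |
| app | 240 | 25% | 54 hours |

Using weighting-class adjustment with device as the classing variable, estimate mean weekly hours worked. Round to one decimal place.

Each respondent's weight = sampled/responded in their class; summing within a class gives n_sampled, so:
  mobile: 340 × 34.5 = 11,730
  mail: 160 × 19.5 = 3120
  landline: 80 × 53 = 4240
  web: 260 × 41.5 = 10,790
  app: 240 × 54 = 12,960
Adjusted estimate = 42,840 / 1,080 = 39.6667 → 39.7.

39.7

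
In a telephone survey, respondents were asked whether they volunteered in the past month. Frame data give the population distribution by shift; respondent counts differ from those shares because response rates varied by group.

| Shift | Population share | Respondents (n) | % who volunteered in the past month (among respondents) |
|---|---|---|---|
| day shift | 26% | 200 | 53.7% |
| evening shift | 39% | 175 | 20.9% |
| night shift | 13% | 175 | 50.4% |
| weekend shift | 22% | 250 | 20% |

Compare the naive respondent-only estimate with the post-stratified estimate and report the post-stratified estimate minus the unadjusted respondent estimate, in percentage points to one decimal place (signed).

-2.2 percentage points

Unadjusted (pooled respondent) estimate weights by respondent counts:
  (200/800)×53.7 + (175/800)×20.9 + (175/800)×50.4 + (250/800)×20 = 35.2719%
Post-stratifying to population shares instead:
  0.26×53.7 + 0.39×20.9 + 0.13×50.4 + 0.22×20 = 33.065%
Difference = 33.065 − 35.2719 = -2.2069 pp.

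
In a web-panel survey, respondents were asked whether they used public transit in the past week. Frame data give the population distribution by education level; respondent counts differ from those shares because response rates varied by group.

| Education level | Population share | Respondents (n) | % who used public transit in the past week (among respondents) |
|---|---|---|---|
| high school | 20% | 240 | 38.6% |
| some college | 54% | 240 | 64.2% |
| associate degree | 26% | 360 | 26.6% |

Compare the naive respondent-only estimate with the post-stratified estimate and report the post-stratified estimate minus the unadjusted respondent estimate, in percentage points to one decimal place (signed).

Naive respondent-only estimate (weights = respondent counts):
  (240/840)×38.6 + (240/840)×64.2 + (360/840)×26.6 = 40.7714%
Post-stratifying to population shares instead:
  0.2×38.6 + 0.54×64.2 + 0.26×26.6 = 49.304%
Difference = 49.304 − 40.7714 = 8.5326 pp.

+8.5 percentage points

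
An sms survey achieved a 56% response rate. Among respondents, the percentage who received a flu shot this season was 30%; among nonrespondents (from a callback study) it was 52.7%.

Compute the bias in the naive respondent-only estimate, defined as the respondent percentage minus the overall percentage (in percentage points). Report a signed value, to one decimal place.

Nonresponse fraction = 1 − 0.56 = 0.44.
Bias = (nonresponse fraction) × (respondent percentage − nonrespondent percentage)
     = 0.44 × (30 − 52.7) = 0.44 × -22.7 = -9.988.

-10.0 percentage points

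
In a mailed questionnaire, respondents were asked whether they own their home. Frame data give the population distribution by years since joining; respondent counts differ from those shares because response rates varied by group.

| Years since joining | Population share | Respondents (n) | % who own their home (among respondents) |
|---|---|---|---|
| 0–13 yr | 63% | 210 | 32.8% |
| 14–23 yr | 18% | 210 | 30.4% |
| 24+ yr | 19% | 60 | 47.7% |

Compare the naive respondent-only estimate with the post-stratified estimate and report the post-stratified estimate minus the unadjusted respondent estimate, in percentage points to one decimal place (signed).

+1.6 percentage points

Unadjusted (pooled respondent) estimate weights by respondent counts:
  (210/480)×32.8 + (210/480)×30.4 + (60/480)×47.7 = 33.6125%
Post-stratified estimate weights by population shares:
  0.63×32.8 + 0.18×30.4 + 0.19×47.7 = 35.199%
Difference = 35.199 − 33.6125 = 1.5865 pp.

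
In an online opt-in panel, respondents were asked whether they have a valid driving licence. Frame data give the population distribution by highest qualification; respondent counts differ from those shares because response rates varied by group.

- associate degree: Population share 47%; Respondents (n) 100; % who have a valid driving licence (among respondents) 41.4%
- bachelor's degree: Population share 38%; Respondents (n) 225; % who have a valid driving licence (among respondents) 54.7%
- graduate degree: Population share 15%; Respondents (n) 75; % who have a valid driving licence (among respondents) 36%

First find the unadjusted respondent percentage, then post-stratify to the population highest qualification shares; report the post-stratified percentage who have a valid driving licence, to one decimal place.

45.6%

Unadjusted (pooled respondent) estimate weights by respondent counts:
  (100/400)×41.4 + (225/400)×54.7 + (75/400)×36 = 47.8687%
Post-stratifying to population shares instead:
  0.47×41.4 + 0.38×54.7 + 0.15×36 = 45.644%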